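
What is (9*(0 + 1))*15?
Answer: 135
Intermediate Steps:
(9*(0 + 1))*15 = (9*1)*15 = 9*15 = 135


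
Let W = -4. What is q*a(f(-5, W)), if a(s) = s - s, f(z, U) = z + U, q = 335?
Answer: 0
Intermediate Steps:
f(z, U) = U + z
a(s) = 0
q*a(f(-5, W)) = 335*0 = 0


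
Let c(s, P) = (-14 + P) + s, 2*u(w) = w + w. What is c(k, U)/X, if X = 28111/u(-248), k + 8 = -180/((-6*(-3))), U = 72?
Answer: -9920/28111 ≈ -0.35289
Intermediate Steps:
u(w) = w (u(w) = (w + w)/2 = (2*w)/2 = w)
k = -18 (k = -8 - 180/((-6*(-3))) = -8 - 180/18 = -8 - 180*1/18 = -8 - 10 = -18)
c(s, P) = -14 + P + s
X = -28111/248 (X = 28111/(-248) = 28111*(-1/248) = -28111/248 ≈ -113.35)
c(k, U)/X = (-14 + 72 - 18)/(-28111/248) = 40*(-248/28111) = -9920/28111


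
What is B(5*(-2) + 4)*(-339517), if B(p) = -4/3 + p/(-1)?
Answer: -4753238/3 ≈ -1.5844e+6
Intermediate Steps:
B(p) = -4/3 - p (B(p) = -4*⅓ + p*(-1) = -4/3 - p)
B(5*(-2) + 4)*(-339517) = (-4/3 - (5*(-2) + 4))*(-339517) = (-4/3 - (-10 + 4))*(-339517) = (-4/3 - 1*(-6))*(-339517) = (-4/3 + 6)*(-339517) = (14/3)*(-339517) = -4753238/3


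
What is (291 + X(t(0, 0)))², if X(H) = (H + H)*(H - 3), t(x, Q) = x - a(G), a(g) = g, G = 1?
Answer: 89401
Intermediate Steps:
t(x, Q) = -1 + x (t(x, Q) = x - 1*1 = x - 1 = -1 + x)
X(H) = 2*H*(-3 + H) (X(H) = (2*H)*(-3 + H) = 2*H*(-3 + H))
(291 + X(t(0, 0)))² = (291 + 2*(-1 + 0)*(-3 + (-1 + 0)))² = (291 + 2*(-1)*(-3 - 1))² = (291 + 2*(-1)*(-4))² = (291 + 8)² = 299² = 89401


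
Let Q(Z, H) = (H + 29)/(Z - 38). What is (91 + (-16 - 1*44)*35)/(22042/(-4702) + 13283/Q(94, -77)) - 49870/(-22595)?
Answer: 2309023027244/988144681183 ≈ 2.3367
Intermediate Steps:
Q(Z, H) = (29 + H)/(-38 + Z)
(91 + (-16 - 1*44)*35)/(22042/(-4702) + 13283/Q(94, -77)) - 49870/(-22595) = (91 + (-16 - 1*44)*35)/(22042/(-4702) + 13283/(((29 - 77)/(-38 + 94)))) - 49870/(-22595) = (91 + (-16 - 44)*35)/(22042*(-1/4702) + 13283/((-48/56))) - 49870*(-1/22595) = (91 - 60*35)/(-11021/2351 + 13283/(((1/56)*(-48)))) + 9974/4519 = (91 - 2100)/(-11021/2351 + 13283/(-6/7)) + 9974/4519 = -2009/(-11021/2351 + 13283*(-7/6)) + 9974/4519 = -2009/(-11021/2351 - 92981/6) + 9974/4519 = -2009/(-218664457/14106) + 9974/4519 = -2009*(-14106/218664457) + 9974/4519 = 28338954/218664457 + 9974/4519 = 2309023027244/988144681183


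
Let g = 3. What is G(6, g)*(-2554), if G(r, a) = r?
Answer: -15324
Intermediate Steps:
G(6, g)*(-2554) = 6*(-2554) = -15324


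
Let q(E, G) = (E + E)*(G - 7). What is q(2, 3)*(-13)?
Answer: 208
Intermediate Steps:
q(E, G) = 2*E*(-7 + G) (q(E, G) = (2*E)*(-7 + G) = 2*E*(-7 + G))
q(2, 3)*(-13) = (2*2*(-7 + 3))*(-13) = (2*2*(-4))*(-13) = -16*(-13) = 208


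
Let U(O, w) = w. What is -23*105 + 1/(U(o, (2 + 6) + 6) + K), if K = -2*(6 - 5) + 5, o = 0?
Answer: -41054/17 ≈ -2414.9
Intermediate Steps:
K = 3 (K = -2 + 5 = 3)
-23*105 + 1/(U(o, (2 + 6) + 6) + K) = -23*105 + 1/(((2 + 6) + 6) + 3) = -2415 + 1/((8 + 6) + 3) = -2415 + 1/(14 + 3) = -2415 + 1/17 = -41054/17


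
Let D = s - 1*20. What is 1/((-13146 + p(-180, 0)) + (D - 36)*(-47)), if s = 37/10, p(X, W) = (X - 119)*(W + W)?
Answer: -10/106879 ≈ -9.3564e-5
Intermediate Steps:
p(X, W) = 2*W*(-119 + X) (p(X, W) = (-119 + X)*(2*W) = 2*W*(-119 + X))
s = 37/10 (s = 37*(⅒) = 37/10 ≈ 3.7000)
D = -163/10 (D = 37/10 - 1*20 = 37/10 - 20 = -163/10 ≈ -16.300)
1/((-13146 + p(-180, 0)) + (D - 36)*(-47)) = 1/((-13146 + 2*0*(-119 - 180)) + (-163/10 - 36)*(-47)) = 1/((-13146 + 2*0*(-299)) - 523/10*(-47)) = 1/((-13146 + 0) + 24581/10) = 1/(-13146 + 24581/10) = 1/(-106879/10) = -10/106879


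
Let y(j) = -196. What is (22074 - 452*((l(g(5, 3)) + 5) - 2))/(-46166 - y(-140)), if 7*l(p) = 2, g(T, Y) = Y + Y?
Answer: -72061/160895 ≈ -0.44788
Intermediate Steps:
g(T, Y) = 2*Y
l(p) = 2/7 (l(p) = (1/7)*2 = 2/7)
(22074 - 452*((l(g(5, 3)) + 5) - 2))/(-46166 - y(-140)) = (22074 - 452*((2/7 + 5) - 2))/(-46166 - 1*(-196)) = (22074 - 452*(37/7 - 2))/(-46166 + 196) = (22074 - 452*23/7)/(-45970) = (22074 - 10396/7)*(-1/45970) = (144122/7)*(-1/45970) = -72061/160895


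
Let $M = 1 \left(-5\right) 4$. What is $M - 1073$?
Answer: $-1093$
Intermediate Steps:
$M = -20$ ($M = \left(-5\right) 4 = -20$)
$M - 1073 = -20 - 1073 = -1093$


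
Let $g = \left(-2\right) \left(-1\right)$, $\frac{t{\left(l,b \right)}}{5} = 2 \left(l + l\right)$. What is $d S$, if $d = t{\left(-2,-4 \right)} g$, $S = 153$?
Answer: $-12240$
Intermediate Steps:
$t{\left(l,b \right)} = 20 l$ ($t{\left(l,b \right)} = 5 \cdot 2 \left(l + l\right) = 5 \cdot 2 \cdot 2 l = 5 \cdot 4 l = 20 l$)
$g = 2$
$d = -80$ ($d = 20 \left(-2\right) 2 = \left(-40\right) 2 = -80$)
$d S = \left(-80\right) 153 = -12240$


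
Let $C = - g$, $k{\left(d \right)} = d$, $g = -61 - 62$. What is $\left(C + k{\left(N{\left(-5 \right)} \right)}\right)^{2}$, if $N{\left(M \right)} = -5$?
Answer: $13924$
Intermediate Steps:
$g = -123$
$C = 123$ ($C = \left(-1\right) \left(-123\right) = 123$)
$\left(C + k{\left(N{\left(-5 \right)} \right)}\right)^{2} = \left(123 - 5\right)^{2} = 118^{2} = 13924$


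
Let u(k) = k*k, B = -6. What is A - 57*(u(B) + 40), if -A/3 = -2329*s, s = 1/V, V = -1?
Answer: -11319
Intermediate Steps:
s = -1 (s = 1/(-1) = 1*(-1) = -1)
u(k) = k²
A = -6987 (A = -(-6987)*(-1) = -3*2329 = -6987)
A - 57*(u(B) + 40) = -6987 - 57*((-6)² + 40) = -6987 - 57*(36 + 40) = -6987 - 57*76 = -6987 - 4332 = -11319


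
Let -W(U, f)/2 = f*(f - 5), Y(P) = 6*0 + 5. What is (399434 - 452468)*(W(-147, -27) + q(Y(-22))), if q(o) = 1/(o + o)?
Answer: 458187243/5 ≈ 9.1638e+7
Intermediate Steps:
Y(P) = 5 (Y(P) = 0 + 5 = 5)
q(o) = 1/(2*o)
W(U, f) = -2*f*(-5 + f) (W(U, f) = -2*f*(f - 5) = -2*f*(-5 + f))
(399434 - 452468)*(W(-147, -27) + q(Y(-22))) = (399434 - 452468)*(2*(-27)*(5 - 1*(-27)) + (1/2)/5) = -53034*(2*(-27)*(5 + 27) + (1/2)*(1/5)) = -53034*(2*(-27)*32 + 1/10) = -53034*(-1728 + 1/10) = -53034*(-17279/10) = 458187243/5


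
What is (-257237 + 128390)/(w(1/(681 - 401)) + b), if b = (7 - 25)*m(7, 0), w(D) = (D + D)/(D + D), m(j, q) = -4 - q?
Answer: -128847/73 ≈ -1765.0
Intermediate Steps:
w(D) = 1 (w(D) = (2*D)/((2*D)) = (2*D)*(1/(2*D)) = 1)
b = 72 (b = (7 - 25)*(-4 - 1*0) = -18*(-4 + 0) = -18*(-4) = 72)
(-257237 + 128390)/(w(1/(681 - 401)) + b) = (-257237 + 128390)/(1 + 72) = -128847/73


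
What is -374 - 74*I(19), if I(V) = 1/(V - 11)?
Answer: -1533/4 ≈ -383.25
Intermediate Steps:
I(V) = 1/(-11 + V)
-374 - 74*I(19) = -374 - 74/(-11 + 19) = -374 - 74/8 = -374 - 74*⅛ = -374 - 37/4 = -1533/4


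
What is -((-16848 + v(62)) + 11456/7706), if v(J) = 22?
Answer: 64824850/3853 ≈ 16825.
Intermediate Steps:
-((-16848 + v(62)) + 11456/7706) = -((-16848 + 22) + 11456/7706) = -(-16826 + 11456*(1/7706)) = -(-16826 + 5728/3853) = -1*(-64824850/3853) = 64824850/3853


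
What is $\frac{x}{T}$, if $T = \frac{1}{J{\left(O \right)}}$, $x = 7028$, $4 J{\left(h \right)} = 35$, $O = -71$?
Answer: $61495$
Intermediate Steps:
$J{\left(h \right)} = \frac{35}{4}$ ($J{\left(h \right)} = \frac{1}{4} \cdot 35 = \frac{35}{4}$)
$T = \frac{4}{35}$ ($T = \frac{1}{\frac{35}{4}} = \frac{4}{35} \approx 0.11429$)
$\frac{x}{T} = \frac{7028}{\frac{4}{35}} = 7028 \cdot \frac{35}{4} = 61495$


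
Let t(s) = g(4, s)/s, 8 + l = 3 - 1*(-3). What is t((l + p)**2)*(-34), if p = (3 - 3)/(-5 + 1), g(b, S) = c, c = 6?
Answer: -51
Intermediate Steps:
l = -2 (l = -8 + (3 - 1*(-3)) = -8 + (3 + 3) = -8 + 6 = -2)
g(b, S) = 6
p = 0 (p = 0/(-4) = 0*(-1/4) = 0)
t(s) = 6/s
t((l + p)**2)*(-34) = (6/((-2 + 0)**2))*(-34) = (6/((-2)**2))*(-34) = (6/4)*(-34) = (6*(1/4))*(-34) = (3/2)*(-34) = -51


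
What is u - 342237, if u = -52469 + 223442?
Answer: -171264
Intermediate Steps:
u = 170973
u - 342237 = 170973 - 342237 = -171264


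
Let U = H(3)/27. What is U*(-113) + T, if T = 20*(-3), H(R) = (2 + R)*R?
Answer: -1105/9 ≈ -122.78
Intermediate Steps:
H(R) = R*(2 + R)
U = 5/9 (U = (3*(2 + 3))/27 = (3*5)*(1/27) = 15*(1/27) = 5/9 ≈ 0.55556)
T = -60
U*(-113) + T = (5/9)*(-113) - 60 = -565/9 - 60 = -1105/9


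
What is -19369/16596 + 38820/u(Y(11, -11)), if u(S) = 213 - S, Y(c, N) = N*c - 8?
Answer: 35424029/315324 ≈ 112.34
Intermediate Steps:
Y(c, N) = -8 + N*c
-19369/16596 + 38820/u(Y(11, -11)) = -19369/16596 + 38820/(213 - (-8 - 11*11)) = -19369*1/16596 + 38820/(213 - (-8 - 121)) = -19369/16596 + 38820/(213 - 1*(-129)) = -19369/16596 + 38820/(213 + 129) = -19369/16596 + 38820/342 = -19369/16596 + 38820*(1/342) = -19369/16596 + 6470/57 = 35424029/315324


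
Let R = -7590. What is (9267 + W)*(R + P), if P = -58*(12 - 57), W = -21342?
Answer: 60133500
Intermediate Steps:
P = 2610 (P = -58*(-45) = 2610)
(9267 + W)*(R + P) = (9267 - 21342)*(-7590 + 2610) = -12075*(-4980) = 60133500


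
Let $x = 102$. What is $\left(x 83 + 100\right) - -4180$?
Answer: $12746$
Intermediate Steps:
$\left(x 83 + 100\right) - -4180 = \left(102 \cdot 83 + 100\right) - -4180 = \left(8466 + 100\right) + 4180 = 8566 + 4180 = 12746$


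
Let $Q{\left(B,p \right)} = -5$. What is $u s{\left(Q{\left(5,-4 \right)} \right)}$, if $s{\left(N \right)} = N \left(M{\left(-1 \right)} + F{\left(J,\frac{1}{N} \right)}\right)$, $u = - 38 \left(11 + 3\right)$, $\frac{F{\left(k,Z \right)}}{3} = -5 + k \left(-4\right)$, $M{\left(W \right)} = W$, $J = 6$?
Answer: $-234080$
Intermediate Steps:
$F{\left(k,Z \right)} = -15 - 12 k$ ($F{\left(k,Z \right)} = 3 \left(-5 + k \left(-4\right)\right) = 3 \left(-5 - 4 k\right) = -15 - 12 k$)
$u = -532$ ($u = \left(-38\right) 14 = -532$)
$s{\left(N \right)} = - 88 N$ ($s{\left(N \right)} = N \left(-1 - 87\right) = N \left(-88\right) = - 88 N$)
$u s{\left(Q{\left(5,-4 \right)} \right)} = - 532 \left(\left(-88\right) \left(-5\right)\right) = \left(-532\right) 440 = -234080$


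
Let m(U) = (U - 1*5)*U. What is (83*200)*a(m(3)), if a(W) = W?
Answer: -99600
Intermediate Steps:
m(U) = U*(-5 + U) (m(U) = (U - 5)*U = (-5 + U)*U = U*(-5 + U))
(83*200)*a(m(3)) = (83*200)*(3*(-5 + 3)) = 16600*(3*(-2)) = 16600*(-6) = -99600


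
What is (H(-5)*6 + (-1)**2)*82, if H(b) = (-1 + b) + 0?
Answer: -2870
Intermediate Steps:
H(b) = -1 + b
(H(-5)*6 + (-1)**2)*82 = ((-1 - 5)*6 + (-1)**2)*82 = (-6*6 + 1)*82 = (-36 + 1)*82 = -35*82 = -2870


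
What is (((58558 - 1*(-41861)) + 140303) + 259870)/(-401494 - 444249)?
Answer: -500592/845743 ≈ -0.59190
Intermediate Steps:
(((58558 - 1*(-41861)) + 140303) + 259870)/(-401494 - 444249) = (((58558 + 41861) + 140303) + 259870)/(-845743) = ((100419 + 140303) + 259870)*(-1/845743) = (240722 + 259870)*(-1/845743) = 500592*(-1/845743) = -500592/845743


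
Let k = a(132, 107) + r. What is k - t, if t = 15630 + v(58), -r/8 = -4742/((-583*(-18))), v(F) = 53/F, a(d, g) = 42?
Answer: -4743011635/304326 ≈ -15585.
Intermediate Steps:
r = 18968/5247 (r = -(-37936)/((-583*(-18))) = -(-37936)/10494 = -8*(-2371/5247) = 18968/5247 ≈ 3.6150)
k = 239342/5247 (k = 42 + 18968/5247 = 239342/5247 ≈ 45.615)
t = 906593/58 (t = 15630 + 53/58 = 906593/58 ≈ 15631.)
k - t = 239342/5247 - 1*906593/58 = 239342/5247 - 906593/58 = -4743011635/304326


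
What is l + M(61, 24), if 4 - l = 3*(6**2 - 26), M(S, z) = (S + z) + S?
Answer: 120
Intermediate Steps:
M(S, z) = z + 2*S
l = -26 (l = 4 - 3*(6**2 - 26) = 4 - 3*(36 - 26) = 4 - 3*10 = 4 - 1*30 = 4 - 30 = -26)
l + M(61, 24) = -26 + (24 + 2*61) = -26 + (24 + 122) = -26 + 146 = 120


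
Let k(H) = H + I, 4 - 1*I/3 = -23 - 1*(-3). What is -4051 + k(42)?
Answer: -3937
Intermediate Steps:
I = 72 (I = 12 - 3*(-23 - 1*(-3)) = 12 - 3*(-23 + 3) = 12 - 3*(-20) = 12 + 60 = 72)
k(H) = 72 + H (k(H) = H + 72 = 72 + H)
-4051 + k(42) = -4051 + (72 + 42) = -4051 + 114 = -3937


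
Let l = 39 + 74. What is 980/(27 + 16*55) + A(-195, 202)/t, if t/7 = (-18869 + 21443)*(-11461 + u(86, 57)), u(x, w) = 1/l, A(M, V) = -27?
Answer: 2540919007793/2351646184888 ≈ 1.0805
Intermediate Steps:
l = 113
u(x, w) = 1/113
t = -23334967656/113 (t = 7*((-18869 + 21443)*(-11461 + 1/113)) = 7*(2574*(-1295092/113)) = 7*(-3333566808/113) = -23334967656/113 ≈ -2.0650e+8)
980/(27 + 16*55) + A(-195, 202)/t = 980/(27 + 16*55) - 27/(-23334967656/113) = 980/(27 + 880) - 27*(-113/23334967656) = 980/907 + 339/2592774184 = 2540919007793/2351646184888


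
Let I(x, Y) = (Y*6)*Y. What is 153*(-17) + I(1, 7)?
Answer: -2307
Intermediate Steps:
I(x, Y) = 6*Y² (I(x, Y) = (6*Y)*Y = 6*Y²)
153*(-17) + I(1, 7) = 153*(-17) + 6*7² = -2601 + 6*49 = -2601 + 294 = -2307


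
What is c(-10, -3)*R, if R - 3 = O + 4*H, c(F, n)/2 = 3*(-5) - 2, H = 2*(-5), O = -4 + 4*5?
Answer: 714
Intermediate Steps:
O = 16 (O = -4 + 20 = 16)
H = -10
c(F, n) = -34 (c(F, n) = 2*(3*(-5) - 2) = 2*(-15 - 2) = 2*(-17) = -34)
R = -21 (R = 3 + (16 + 4*(-10)) = 3 + (16 - 40) = 3 - 24 = -21)
c(-10, -3)*R = -34*(-21) = 714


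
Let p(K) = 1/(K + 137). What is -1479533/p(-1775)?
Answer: 2423475054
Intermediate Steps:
p(K) = 1/(137 + K)
-1479533/p(-1775) = -1479533/(1/(137 - 1775)) = -1479533/(1/(-1638)) = -1479533/(-1/1638) = -1479533*(-1638) = 2423475054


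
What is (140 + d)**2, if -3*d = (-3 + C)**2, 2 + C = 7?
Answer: 173056/9 ≈ 19228.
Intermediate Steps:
C = 5 (C = -2 + 7 = 5)
d = -4/3 (d = -(-3 + 5)**2/3 = -1/3*2**2 = -1/3*4 = -4/3 ≈ -1.3333)
(140 + d)**2 = (140 - 4/3)**2 = (416/3)**2 = 173056/9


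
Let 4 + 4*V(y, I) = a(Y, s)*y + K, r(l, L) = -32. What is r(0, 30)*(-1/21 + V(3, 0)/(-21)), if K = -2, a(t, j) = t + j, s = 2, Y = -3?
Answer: -40/21 ≈ -1.9048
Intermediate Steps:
a(t, j) = j + t
V(y, I) = -3/2 - y/4 (V(y, I) = -1 + ((2 - 3)*y - 2)/4 = -1 + (-y - 2)/4 = -1 + (-2 - y)/4 = -1 + (-½ - y/4) = -3/2 - y/4)
r(0, 30)*(-1/21 + V(3, 0)/(-21)) = -32*(-1/21 + (-3/2 - ¼*3)/(-21)) = -32*(-1*1/21 + (-3/2 - ¾)*(-1/21)) = -32*(-1/21 - 9/4*(-1/21)) = -32*(-1/21 + 3/28) = -32*5/84 = -40/21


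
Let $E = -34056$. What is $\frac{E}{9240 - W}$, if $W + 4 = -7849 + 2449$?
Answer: $- \frac{8514}{3661} \approx -2.3256$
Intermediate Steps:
$W = -5404$ ($W = -4 + \left(-7849 + 2449\right) = -4 - 5400 = -5404$)
$\frac{E}{9240 - W} = - \frac{34056}{9240 - -5404} = - \frac{34056}{9240 + 5404} = - \frac{34056}{14644} = \left(-34056\right) \frac{1}{14644} = - \frac{8514}{3661}$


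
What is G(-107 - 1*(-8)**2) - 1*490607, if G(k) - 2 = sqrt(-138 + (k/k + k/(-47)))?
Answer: -490605 + 2*I*sqrt(73649)/47 ≈ -4.9061e+5 + 11.548*I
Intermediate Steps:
G(k) = 2 + sqrt(-137 - k/47) (G(k) = 2 + sqrt(-138 + (k/k + k/(-47))) = 2 + sqrt(-138 + (1 + k*(-1/47))) = 2 + sqrt(-138 + (1 - k/47)) = 2 + sqrt(-137 - k/47))
G(-107 - 1*(-8)**2) - 1*490607 = (2 + sqrt(-302633 - 47*(-107 - 1*(-8)**2))/47) - 1*490607 = (2 + sqrt(-302633 - 47*(-107 - 1*64))/47) - 490607 = (2 + sqrt(-302633 - 47*(-107 - 64))/47) - 490607 = (2 + sqrt(-302633 - 47*(-171))/47) - 490607 = (2 + sqrt(-302633 + 8037)/47) - 490607 = (2 + sqrt(-294596)/47) - 490607 = (2 + (2*I*sqrt(73649))/47) - 490607 = (2 + 2*I*sqrt(73649)/47) - 490607 = -490605 + 2*I*sqrt(73649)/47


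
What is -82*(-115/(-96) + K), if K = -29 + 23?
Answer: 18901/48 ≈ 393.77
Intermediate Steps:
K = -6
-82*(-115/(-96) + K) = -82*(-115/(-96) - 6) = -82*(-115*(-1/96) - 6) = -82*(115/96 - 6) = -82*(-461/96) = 18901/48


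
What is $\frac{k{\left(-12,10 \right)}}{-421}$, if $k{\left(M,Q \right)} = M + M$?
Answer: $\frac{24}{421} \approx 0.057007$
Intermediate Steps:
$k{\left(M,Q \right)} = 2 M$
$\frac{k{\left(-12,10 \right)}}{-421} = \frac{2 \left(-12\right)}{-421} = \left(-24\right) \left(- \frac{1}{421}\right) = \frac{24}{421}$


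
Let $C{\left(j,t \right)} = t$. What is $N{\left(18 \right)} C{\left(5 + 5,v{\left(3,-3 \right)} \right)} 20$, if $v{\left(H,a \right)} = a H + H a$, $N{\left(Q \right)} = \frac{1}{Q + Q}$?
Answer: $-10$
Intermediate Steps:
$N{\left(Q \right)} = \frac{1}{2 Q}$
$v{\left(H,a \right)} = 2 H a$ ($v{\left(H,a \right)} = H a + H a = 2 H a$)
$N{\left(18 \right)} C{\left(5 + 5,v{\left(3,-3 \right)} \right)} 20 = \frac{1}{2 \cdot 18} \cdot 2 \cdot 3 \left(-3\right) 20 = \frac{1}{2} \cdot \frac{1}{18} \left(\left(-18\right) 20\right) = \frac{1}{36} \left(-360\right) = -10$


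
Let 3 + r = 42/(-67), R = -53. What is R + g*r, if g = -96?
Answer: 19777/67 ≈ 295.18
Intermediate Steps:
r = -243/67 (r = -3 + 42/(-67) = -3 + 42*(-1/67) = -3 - 42/67 = -243/67 ≈ -3.6269)
R + g*r = -53 - 96*(-243/67) = -53 + 23328/67 = 19777/67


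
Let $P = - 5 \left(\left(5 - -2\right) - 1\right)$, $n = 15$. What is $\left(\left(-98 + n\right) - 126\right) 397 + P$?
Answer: $-83003$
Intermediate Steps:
$P = -30$ ($P = - 5 \left(\left(5 + 2\right) - 1\right) = - 5 \left(7 - 1\right) = \left(-5\right) 6 = -30$)
$\left(\left(-98 + n\right) - 126\right) 397 + P = \left(\left(-98 + 15\right) - 126\right) 397 - 30 = \left(-83 - 126\right) 397 - 30 = \left(-209\right) 397 - 30 = -82973 - 30 = -83003$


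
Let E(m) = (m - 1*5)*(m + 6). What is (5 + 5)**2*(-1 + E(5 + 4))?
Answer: 5900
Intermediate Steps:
E(m) = (-5 + m)*(6 + m) (E(m) = (m - 5)*(6 + m) = (-5 + m)*(6 + m))
(5 + 5)**2*(-1 + E(5 + 4)) = (5 + 5)**2*(-1 + (-30 + (5 + 4) + (5 + 4)**2)) = 10**2*(-1 + (-30 + 9 + 9**2)) = 100*(-1 + (-30 + 9 + 81)) = 100*(-1 + 60) = 100*59 = 5900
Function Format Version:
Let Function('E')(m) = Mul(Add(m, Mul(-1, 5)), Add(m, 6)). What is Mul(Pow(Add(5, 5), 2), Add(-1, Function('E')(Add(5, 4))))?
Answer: 5900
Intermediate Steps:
Function('E')(m) = Mul(Add(-5, m), Add(6, m)) (Function('E')(m) = Mul(Add(m, -5), Add(6, m)) = Mul(Add(-5, m), Add(6, m)))
Mul(Pow(Add(5, 5), 2), Add(-1, Function('E')(Add(5, 4)))) = Mul(Pow(Add(5, 5), 2), Add(-1, Add(-30, Add(5, 4), Pow(Add(5, 4), 2)))) = Mul(Pow(10, 2), Add(-1, Add(-30, 9, Pow(9, 2)))) = Mul(100, Add(-1, Add(-30, 9, 81))) = Mul(100, Add(-1, 60)) = Mul(100, 59) = 5900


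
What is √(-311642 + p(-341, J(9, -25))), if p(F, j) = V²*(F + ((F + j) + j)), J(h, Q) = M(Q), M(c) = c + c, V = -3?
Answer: 2*I*√79670 ≈ 564.52*I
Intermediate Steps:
M(c) = 2*c
J(h, Q) = 2*Q
p(F, j) = 18*F + 18*j (p(F, j) = (-3)²*(F + ((F + j) + j)) = 9*(F + (F + 2*j)) = 9*(2*F + 2*j) = 18*F + 18*j)
√(-311642 + p(-341, J(9, -25))) = √(-311642 + (18*(-341) + 18*(2*(-25)))) = √(-311642 + (-6138 + 18*(-50))) = √(-311642 + (-6138 - 900)) = √(-311642 - 7038) = √(-318680) = 2*I*√79670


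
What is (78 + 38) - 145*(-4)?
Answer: 696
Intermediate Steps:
(78 + 38) - 145*(-4) = 116 + 580 = 696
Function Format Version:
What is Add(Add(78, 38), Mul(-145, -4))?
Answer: 696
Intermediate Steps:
Add(Add(78, 38), Mul(-145, -4)) = Add(116, 580) = 696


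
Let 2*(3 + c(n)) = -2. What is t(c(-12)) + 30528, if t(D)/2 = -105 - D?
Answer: 30326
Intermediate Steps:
c(n) = -4 (c(n) = -3 + (½)*(-2) = -3 - 1 = -4)
t(D) = -210 - 2*D (t(D) = 2*(-105 - D) = -210 - 2*D)
t(c(-12)) + 30528 = (-210 - 2*(-4)) + 30528 = (-210 + 8) + 30528 = -202 + 30528 = 30326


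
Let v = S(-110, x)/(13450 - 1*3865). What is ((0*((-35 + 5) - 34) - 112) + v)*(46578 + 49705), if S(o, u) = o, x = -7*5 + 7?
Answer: -20674463458/1917 ≈ -1.0785e+7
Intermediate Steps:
x = -28 (x = -35 + 7 = -28)
v = -22/1917 (v = -110/(13450 - 1*3865) = -110/(13450 - 3865) = -110/9585 = -110*1/9585 = -22/1917 ≈ -0.011476)
((0*((-35 + 5) - 34) - 112) + v)*(46578 + 49705) = ((0*((-35 + 5) - 34) - 112) - 22/1917)*(46578 + 49705) = ((0*(-30 - 34) - 112) - 22/1917)*96283 = ((0*(-64) - 112) - 22/1917)*96283 = ((0 - 112) - 22/1917)*96283 = (-112 - 22/1917)*96283 = -214726/1917*96283 = -20674463458/1917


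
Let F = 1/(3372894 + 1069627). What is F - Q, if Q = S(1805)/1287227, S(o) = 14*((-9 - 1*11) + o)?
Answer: -111017312563/5718532979267 ≈ -0.019414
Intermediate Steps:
S(o) = -280 + 14*o (S(o) = 14*((-9 - 11) + o) = 14*(-20 + o) = -280 + 14*o)
Q = 24990/1287227 (Q = (-280 + 14*1805)/1287227 = (-280 + 25270)*(1/1287227) = 24990*(1/1287227) = 24990/1287227 ≈ 0.019414)
F = 1/4442521 ≈ 2.2510e-7
F - Q = 1/4442521 - 1*24990/1287227 = 1/4442521 - 24990/1287227 = -111017312563/5718532979267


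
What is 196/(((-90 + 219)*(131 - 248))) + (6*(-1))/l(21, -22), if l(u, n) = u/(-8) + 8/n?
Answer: 7917556/3969459 ≈ 1.9946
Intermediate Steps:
l(u, n) = 8/n - u/8 (l(u, n) = u*(-⅛) + 8/n = -u/8 + 8/n = 8/n - u/8)
196/(((-90 + 219)*(131 - 248))) + (6*(-1))/l(21, -22) = 196/(((-90 + 219)*(131 - 248))) + (6*(-1))/(8/(-22) - ⅛*21) = 196/((129*(-117))) - 6/(8*(-1/22) - 21/8) = 196/(-15093) - 6/(-4/11 - 21/8) = 196*(-1/15093) - 6/(-263/88) = -196/15093 - 6*(-88/263) = -196/15093 + 528/263 = 7917556/3969459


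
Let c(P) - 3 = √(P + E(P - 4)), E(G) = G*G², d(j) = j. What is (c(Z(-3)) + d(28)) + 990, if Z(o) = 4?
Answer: 1023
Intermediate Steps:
E(G) = G³
c(P) = 3 + √(P + (-4 + P)³) (c(P) = 3 + √(P + (P - 4)³) = 3 + √(P + (-4 + P)³))
(c(Z(-3)) + d(28)) + 990 = ((3 + √(4 + (-4 + 4)³)) + 28) + 990 = ((3 + √(4 + 0³)) + 28) + 990 = ((3 + √(4 + 0)) + 28) + 990 = ((3 + √4) + 28) + 990 = ((3 + 2) + 28) + 990 = (5 + 28) + 990 = 33 + 990 = 1023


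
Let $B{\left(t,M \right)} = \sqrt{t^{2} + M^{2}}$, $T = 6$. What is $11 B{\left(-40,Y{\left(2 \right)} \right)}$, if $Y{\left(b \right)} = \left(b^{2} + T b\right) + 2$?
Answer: $22 \sqrt{481} \approx 482.5$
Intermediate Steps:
$Y{\left(b \right)} = 2 + b^{2} + 6 b$ ($Y{\left(b \right)} = \left(b^{2} + 6 b\right) + 2 = 2 + b^{2} + 6 b$)
$B{\left(t,M \right)} = \sqrt{M^{2} + t^{2}}$
$11 B{\left(-40,Y{\left(2 \right)} \right)} = 11 \sqrt{\left(2 + 2^{2} + 6 \cdot 2\right)^{2} + \left(-40\right)^{2}} = 11 \sqrt{\left(2 + 4 + 12\right)^{2} + 1600} = 11 \sqrt{18^{2} + 1600} = 11 \sqrt{324 + 1600} = 11 \sqrt{1924} = 11 \cdot 2 \sqrt{481} = 22 \sqrt{481}$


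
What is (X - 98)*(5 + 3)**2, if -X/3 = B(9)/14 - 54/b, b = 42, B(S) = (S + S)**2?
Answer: -73280/7 ≈ -10469.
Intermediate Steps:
B(S) = 4*S**2 (B(S) = (2*S)**2 = 4*S**2)
X = -459/7 (X = -3*((4*9**2)/14 - 54/42) = -3*((4*81)*(1/14) - 54*1/42) = -3*(324*(1/14) - 9/7) = -3*(162/7 - 9/7) = -3*153/7 = -459/7 ≈ -65.571)
(X - 98)*(5 + 3)**2 = (-459/7 - 98)*(5 + 3)**2 = -1145/7*8**2 = -1145/7*64 = -73280/7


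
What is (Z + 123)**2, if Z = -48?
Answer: 5625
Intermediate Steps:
(Z + 123)**2 = (-48 + 123)**2 = 75**2 = 5625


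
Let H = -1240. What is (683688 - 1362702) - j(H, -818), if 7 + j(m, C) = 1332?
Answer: -680339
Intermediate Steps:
j(m, C) = 1325 (j(m, C) = -7 + 1332 = 1325)
(683688 - 1362702) - j(H, -818) = (683688 - 1362702) - 1*1325 = -679014 - 1325 = -680339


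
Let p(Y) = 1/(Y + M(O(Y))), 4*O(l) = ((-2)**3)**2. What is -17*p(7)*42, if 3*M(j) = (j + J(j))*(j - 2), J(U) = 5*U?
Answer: -102/65 ≈ -1.5692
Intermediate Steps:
O(l) = 16 (O(l) = ((-2)**3)**2/4 = (1/4)*(-8)**2 = (1/4)*64 = 16)
M(j) = 2*j*(-2 + j) (M(j) = ((j + 5*j)*(j - 2))/3 = ((6*j)*(-2 + j))/3 = (6*j*(-2 + j))/3 = 2*j*(-2 + j))
p(Y) = 1/(448 + Y) (p(Y) = 1/(Y + 2*16*(-2 + 16)) = 1/(Y + 2*16*14) = 1/(Y + 448) = 1/(448 + Y))
-17*p(7)*42 = -17/(448 + 7)*42 = -17/455*42 = -102/65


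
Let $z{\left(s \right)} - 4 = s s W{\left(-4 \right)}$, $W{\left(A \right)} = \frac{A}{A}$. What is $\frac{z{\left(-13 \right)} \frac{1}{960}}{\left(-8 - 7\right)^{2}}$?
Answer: $\frac{173}{216000} \approx 0.00080093$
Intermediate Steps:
$W{\left(A \right)} = 1$
$z{\left(s \right)} = 4 + s^{2}$ ($z{\left(s \right)} = 4 + s s 1 = 4 + s^{2} \cdot 1 = 4 + s^{2}$)
$\frac{z{\left(-13 \right)} \frac{1}{960}}{\left(-8 - 7\right)^{2}} = \frac{\left(4 + \left(-13\right)^{2}\right) \frac{1}{960}}{\left(-8 - 7\right)^{2}} = \frac{\left(4 + 169\right) \frac{1}{960}}{\left(-15\right)^{2}} = \frac{173 \cdot \frac{1}{960}}{225} = \frac{173}{960} \cdot \frac{1}{225} = \frac{173}{216000}$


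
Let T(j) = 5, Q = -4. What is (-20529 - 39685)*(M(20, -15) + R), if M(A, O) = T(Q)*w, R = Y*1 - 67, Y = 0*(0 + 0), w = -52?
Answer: 19689978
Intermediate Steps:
Y = 0 (Y = 0*0 = 0)
R = -67 (R = 0*1 - 67 = 0 - 67 = -67)
M(A, O) = -260 (M(A, O) = 5*(-52) = -260)
(-20529 - 39685)*(M(20, -15) + R) = (-20529 - 39685)*(-260 - 67) = -60214*(-327) = 19689978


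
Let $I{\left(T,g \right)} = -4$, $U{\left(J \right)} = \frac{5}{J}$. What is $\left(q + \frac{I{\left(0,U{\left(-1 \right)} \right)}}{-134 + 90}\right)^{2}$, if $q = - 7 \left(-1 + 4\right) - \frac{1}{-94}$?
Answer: $\frac{466948881}{1069156} \approx 436.75$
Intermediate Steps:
$q = - \frac{1973}{94}$ ($q = \left(-7\right) 3 - - \frac{1}{94} = -21 + \frac{1}{94} = - \frac{1973}{94} \approx -20.989$)
$\left(q + \frac{I{\left(0,U{\left(-1 \right)} \right)}}{-134 + 90}\right)^{2} = \left(- \frac{1973}{94} - \frac{4}{-134 + 90}\right)^{2} = \left(- \frac{1973}{94} - \frac{4}{-44}\right)^{2} = \left(- \frac{1973}{94} - - \frac{1}{11}\right)^{2} = \left(- \frac{1973}{94} + \frac{1}{11}\right)^{2} = \left(- \frac{21609}{1034}\right)^{2} = \frac{466948881}{1069156}$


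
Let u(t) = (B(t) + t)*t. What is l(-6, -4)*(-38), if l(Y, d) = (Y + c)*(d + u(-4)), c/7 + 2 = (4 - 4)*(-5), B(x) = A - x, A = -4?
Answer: 9120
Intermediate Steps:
B(x) = -4 - x
c = -14 (c = -14 + 7*((4 - 4)*(-5)) = -14 + 7*(0*(-5)) = -14 + 7*0 = -14 + 0 = -14)
u(t) = -4*t (u(t) = ((-4 - t) + t)*t = -4*t)
l(Y, d) = (-14 + Y)*(16 + d) (l(Y, d) = (Y - 14)*(d - 4*(-4)) = (-14 + Y)*(d + 16) = (-14 + Y)*(16 + d))
l(-6, -4)*(-38) = (-224 - 14*(-4) + 16*(-6) - 6*(-4))*(-38) = (-224 + 56 - 96 + 24)*(-38) = -240*(-38) = 9120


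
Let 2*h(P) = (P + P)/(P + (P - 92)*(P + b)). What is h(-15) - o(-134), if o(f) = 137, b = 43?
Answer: -412492/3011 ≈ -137.00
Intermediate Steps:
h(P) = P/(P + (-92 + P)*(43 + P)) (h(P) = ((P + P)/(P + (P - 92)*(P + 43)))/2 = ((2*P)/(P + (-92 + P)*(43 + P)))/2 = (2*P/(P + (-92 + P)*(43 + P)))/2 = P/(P + (-92 + P)*(43 + P)))
h(-15) - o(-134) = -15/(-3956 + (-15)² - 48*(-15)) - 1*137 = -15/(-3956 + 225 + 720) - 137 = -15/(-3011) - 137 = -15*(-1/3011) - 137 = 15/3011 - 137 = -412492/3011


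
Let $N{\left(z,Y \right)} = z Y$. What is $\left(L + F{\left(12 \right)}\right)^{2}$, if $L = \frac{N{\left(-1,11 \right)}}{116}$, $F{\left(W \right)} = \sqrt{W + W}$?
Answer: $\frac{323065}{13456} - \frac{11 \sqrt{6}}{29} \approx 23.08$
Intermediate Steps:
$N{\left(z,Y \right)} = Y z$
$F{\left(W \right)} = \sqrt{2} \sqrt{W}$ ($F{\left(W \right)} = \sqrt{2 W} = \sqrt{2} \sqrt{W}$)
$L = - \frac{11}{116}$ ($L = \frac{11 \left(-1\right)}{116} = \left(-11\right) \frac{1}{116} = - \frac{11}{116} \approx -0.094828$)
$\left(L + F{\left(12 \right)}\right)^{2} = \left(- \frac{11}{116} + \sqrt{2} \sqrt{12}\right)^{2} = \left(- \frac{11}{116} + \sqrt{2} \cdot 2 \sqrt{3}\right)^{2} = \left(- \frac{11}{116} + 2 \sqrt{6}\right)^{2}$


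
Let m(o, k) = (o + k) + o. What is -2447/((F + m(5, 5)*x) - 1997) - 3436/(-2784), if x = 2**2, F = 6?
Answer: 3361841/1343976 ≈ 2.5014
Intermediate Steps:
m(o, k) = k + 2*o (m(o, k) = (k + o) + o = k + 2*o)
x = 4
-2447/((F + m(5, 5)*x) - 1997) - 3436/(-2784) = -2447/((6 + (5 + 2*5)*4) - 1997) - 3436/(-2784) = -2447/((6 + (5 + 10)*4) - 1997) - 3436*(-1/2784) = -2447/((6 + 15*4) - 1997) + 859/696 = -2447/((6 + 60) - 1997) + 859/696 = -2447/(66 - 1997) + 859/696 = -2447/(-1931) + 859/696 = -2447*(-1/1931) + 859/696 = 2447/1931 + 859/696 = 3361841/1343976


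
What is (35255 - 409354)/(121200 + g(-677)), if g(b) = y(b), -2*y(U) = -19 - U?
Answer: -374099/120871 ≈ -3.0950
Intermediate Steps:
y(U) = 19/2 + U/2 (y(U) = -(-19 - U)/2 = 19/2 + U/2)
g(b) = 19/2 + b/2
(35255 - 409354)/(121200 + g(-677)) = (35255 - 409354)/(121200 + (19/2 + (½)*(-677))) = -374099/(121200 + (19/2 - 677/2)) = -374099/(121200 - 329) = -374099/120871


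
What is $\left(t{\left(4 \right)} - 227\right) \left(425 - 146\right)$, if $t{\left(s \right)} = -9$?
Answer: $-65844$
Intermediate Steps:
$\left(t{\left(4 \right)} - 227\right) \left(425 - 146\right) = \left(-9 - 227\right) \left(425 - 146\right) = \left(-236\right) 279 = -65844$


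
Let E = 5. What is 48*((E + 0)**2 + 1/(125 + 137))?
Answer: 157224/131 ≈ 1200.2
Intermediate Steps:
48*((E + 0)**2 + 1/(125 + 137)) = 48*((5 + 0)**2 + 1/(125 + 137)) = 48*(5**2 + 1/262) = 48*(25 + 1/262) = 48*(6551/262) = 157224/131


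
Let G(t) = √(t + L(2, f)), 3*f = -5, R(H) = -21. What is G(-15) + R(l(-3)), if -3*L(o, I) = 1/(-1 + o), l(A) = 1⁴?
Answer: -21 + I*√138/3 ≈ -21.0 + 3.9158*I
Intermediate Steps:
l(A) = 1
f = -5/3 (f = (⅓)*(-5) = -5/3 ≈ -1.6667)
L(o, I) = -1/(3*(-1 + o))
G(t) = √(-⅓ + t) (G(t) = √(t - 1/(-3 + 3*2)) = √(t - 1/(-3 + 6)) = √(t - 1/3) = √(t - 1*⅓) = √(t - ⅓) = √(-⅓ + t))
G(-15) + R(l(-3)) = √(-3 + 9*(-15))/3 - 21 = √(-3 - 135)/3 - 21 = √(-138)/3 - 21 = (I*√138)/3 - 21 = I*√138/3 - 21 = -21 + I*√138/3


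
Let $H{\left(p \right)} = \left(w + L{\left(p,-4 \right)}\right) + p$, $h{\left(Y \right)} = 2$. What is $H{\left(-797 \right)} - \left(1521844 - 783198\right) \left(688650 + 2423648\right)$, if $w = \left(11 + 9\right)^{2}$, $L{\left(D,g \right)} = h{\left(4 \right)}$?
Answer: $-2298886468903$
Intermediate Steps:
$L{\left(D,g \right)} = 2$
$w = 400$ ($w = 20^{2} = 400$)
$H{\left(p \right)} = 402 + p$ ($H{\left(p \right)} = \left(400 + 2\right) + p = 402 + p$)
$H{\left(-797 \right)} - \left(1521844 - 783198\right) \left(688650 + 2423648\right) = \left(402 - 797\right) - \left(1521844 - 783198\right) \left(688650 + 2423648\right) = -395 - 738646 \cdot 3112298 = -395 - 2298886468508 = -2298886468903$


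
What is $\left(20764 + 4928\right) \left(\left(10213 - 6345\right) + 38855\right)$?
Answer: $1097639316$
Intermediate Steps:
$\left(20764 + 4928\right) \left(\left(10213 - 6345\right) + 38855\right) = 25692 \left(3868 + 38855\right) = 25692 \cdot 42723 = 1097639316$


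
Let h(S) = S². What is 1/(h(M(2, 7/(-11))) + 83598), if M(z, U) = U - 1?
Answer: 121/10115682 ≈ 1.1962e-5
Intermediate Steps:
M(z, U) = -1 + U
1/(h(M(2, 7/(-11))) + 83598) = 1/((-1 + 7/(-11))² + 83598) = 1/((-1 + 7*(-1/11))² + 83598) = 1/((-1 - 7/11)² + 83598) = 1/((-18/11)² + 83598) = 1/(324/121 + 83598) = 1/(10115682/121) = 121/10115682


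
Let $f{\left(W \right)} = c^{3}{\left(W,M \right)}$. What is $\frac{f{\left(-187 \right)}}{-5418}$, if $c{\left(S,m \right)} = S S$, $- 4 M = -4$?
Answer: $- \frac{42761175875209}{5418} \approx -7.8924 \cdot 10^{9}$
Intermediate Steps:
$M = 1$ ($M = \left(- \frac{1}{4}\right) \left(-4\right) = 1$)
$c{\left(S,m \right)} = S^{2}$
$f{\left(W \right)} = W^{6}$ ($f{\left(W \right)} = \left(W^{2}\right)^{3} = W^{6}$)
$\frac{f{\left(-187 \right)}}{-5418} = \frac{\left(-187\right)^{6}}{-5418} = 42761175875209 \left(- \frac{1}{5418}\right) = - \frac{42761175875209}{5418}$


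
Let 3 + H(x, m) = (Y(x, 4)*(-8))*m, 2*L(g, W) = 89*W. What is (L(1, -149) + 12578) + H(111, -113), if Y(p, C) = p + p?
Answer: 413265/2 ≈ 2.0663e+5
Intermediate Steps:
Y(p, C) = 2*p
L(g, W) = 89*W/2 (L(g, W) = (89*W)/2 = 89*W/2)
H(x, m) = -3 - 16*m*x (H(x, m) = -3 + ((2*x)*(-8))*m = -3 + (-16*x)*m = -3 - 16*m*x)
(L(1, -149) + 12578) + H(111, -113) = ((89/2)*(-149) + 12578) + (-3 - 16*(-113)*111) = (-13261/2 + 12578) + (-3 + 200688) = 11895/2 + 200685 = 413265/2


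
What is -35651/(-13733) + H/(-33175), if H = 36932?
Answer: 675534769/455592275 ≈ 1.4828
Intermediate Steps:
-35651/(-13733) + H/(-33175) = -35651/(-13733) + 36932/(-33175) = -35651*(-1/13733) + 36932*(-1/33175) = 35651/13733 - 36932/33175 = 675534769/455592275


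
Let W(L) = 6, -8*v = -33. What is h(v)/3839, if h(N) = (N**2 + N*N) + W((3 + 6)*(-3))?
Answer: 1281/122848 ≈ 0.010428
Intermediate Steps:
v = 33/8 (v = -1/8*(-33) = 33/8 ≈ 4.1250)
h(N) = 6 + 2*N**2 (h(N) = (N**2 + N*N) + 6 = (N**2 + N**2) + 6 = 2*N**2 + 6 = 6 + 2*N**2)
h(v)/3839 = (6 + 2*(33/8)**2)/3839 = (6 + 2*(1089/64))*(1/3839) = (6 + 1089/32)*(1/3839) = (1281/32)*(1/3839) = 1281/122848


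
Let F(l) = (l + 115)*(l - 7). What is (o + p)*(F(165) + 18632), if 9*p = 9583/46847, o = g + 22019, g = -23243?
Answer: -32445533754968/421623 ≈ -7.6954e+7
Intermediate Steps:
o = -1224 (o = -23243 + 22019 = -1224)
F(l) = (-7 + l)*(115 + l) (F(l) = (115 + l)*(-7 + l) = (-7 + l)*(115 + l))
p = 9583/421623 (p = (9583/46847)/9 = (9583*(1/46847))/9 = (1/9)*(9583/46847) = 9583/421623 ≈ 0.022729)
(o + p)*(F(165) + 18632) = (-1224 + 9583/421623)*((-805 + 165**2 + 108*165) + 18632) = -516056969*((-805 + 27225 + 17820) + 18632)/421623 = -516056969*(44240 + 18632)/421623 = -516056969/421623*62872 = -32445533754968/421623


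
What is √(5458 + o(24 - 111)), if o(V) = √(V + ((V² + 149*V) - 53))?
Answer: √(5458 + I*√5534) ≈ 73.88 + 0.5035*I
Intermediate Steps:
o(V) = √(-53 + V² + 150*V) (o(V) = √(V + (-53 + V² + 149*V)) = √(-53 + V² + 150*V))
√(5458 + o(24 - 111)) = √(5458 + √(-53 + (24 - 111)² + 150*(24 - 111))) = √(5458 + √(-53 + (-87)² + 150*(-87))) = √(5458 + √(-53 + 7569 - 13050)) = √(5458 + √(-5534)) = √(5458 + I*√5534)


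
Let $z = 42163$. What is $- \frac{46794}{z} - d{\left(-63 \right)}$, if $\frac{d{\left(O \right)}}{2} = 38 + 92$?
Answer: $- \frac{1000834}{3833} \approx -261.11$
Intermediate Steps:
$d{\left(O \right)} = 260$ ($d{\left(O \right)} = 2 \left(38 + 92\right) = 2 \cdot 130 = 260$)
$- \frac{46794}{z} - d{\left(-63 \right)} = - \frac{46794}{42163} - 260 = \left(-46794\right) \frac{1}{42163} - 260 = - \frac{4254}{3833} - 260 = - \frac{1000834}{3833}$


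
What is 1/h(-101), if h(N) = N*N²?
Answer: -1/1030301 ≈ -9.7059e-7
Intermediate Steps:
h(N) = N³
1/h(-101) = 1/((-101)³) = 1/(-1030301) = -1/1030301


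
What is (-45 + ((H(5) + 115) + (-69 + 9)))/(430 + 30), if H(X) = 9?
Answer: 19/460 ≈ 0.041304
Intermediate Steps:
(-45 + ((H(5) + 115) + (-69 + 9)))/(430 + 30) = (-45 + ((9 + 115) + (-69 + 9)))/(430 + 30) = (-45 + (124 - 60))/460 = (-45 + 64)*(1/460) = 19*(1/460) = 19/460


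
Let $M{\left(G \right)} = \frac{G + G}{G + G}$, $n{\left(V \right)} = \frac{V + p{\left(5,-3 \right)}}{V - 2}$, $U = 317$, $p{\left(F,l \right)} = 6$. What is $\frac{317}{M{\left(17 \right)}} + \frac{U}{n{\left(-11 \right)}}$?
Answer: $\frac{5706}{5} \approx 1141.2$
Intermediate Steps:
$n{\left(V \right)} = \frac{6 + V}{-2 + V}$ ($n{\left(V \right)} = \frac{V + 6}{V - 2} = \frac{6 + V}{-2 + V}$)
$M{\left(G \right)} = 1$ ($M{\left(G \right)} = \frac{2 G}{2 G} = 2 G \frac{1}{2 G} = 1$)
$\frac{317}{M{\left(17 \right)}} + \frac{U}{n{\left(-11 \right)}} = \frac{317}{1} + \frac{317}{\frac{1}{-2 - 11} \left(6 - 11\right)} = 317 \cdot 1 + \frac{317}{\frac{1}{-13} \left(-5\right)} = 317 + \frac{317}{\left(- \frac{1}{13}\right) \left(-5\right)} = 317 + \frac{317}{\frac{5}{13}} = 317 + 317 \cdot \frac{13}{5} = 317 + \frac{4121}{5} = \frac{5706}{5}$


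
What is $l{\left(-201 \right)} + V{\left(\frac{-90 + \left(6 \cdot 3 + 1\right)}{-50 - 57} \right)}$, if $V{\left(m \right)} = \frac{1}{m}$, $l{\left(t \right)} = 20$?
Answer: $\frac{1527}{71} \approx 21.507$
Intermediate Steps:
$l{\left(-201 \right)} + V{\left(\frac{-90 + \left(6 \cdot 3 + 1\right)}{-50 - 57} \right)} = 20 + \frac{1}{\left(-90 + \left(6 \cdot 3 + 1\right)\right) \frac{1}{-50 - 57}} = 20 + \frac{1}{\left(-90 + \left(18 + 1\right)\right) \frac{1}{-107}} = 20 + \frac{1}{\left(-90 + 19\right) \left(- \frac{1}{107}\right)} = 20 + \frac{1}{\left(-71\right) \left(- \frac{1}{107}\right)} = 20 + \frac{1}{\frac{71}{107}} = 20 + \frac{107}{71} = \frac{1527}{71}$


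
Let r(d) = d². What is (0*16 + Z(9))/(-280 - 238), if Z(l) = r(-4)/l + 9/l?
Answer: -25/4662 ≈ -0.0053625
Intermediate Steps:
Z(l) = 25/l (Z(l) = (-4)²/l + 9/l = 16/l + 9/l = 25/l)
(0*16 + Z(9))/(-280 - 238) = (0*16 + 25/9)/(-280 - 238) = (0 + 25*(⅑))/(-518) = (0 + 25/9)*(-1/518) = (25/9)*(-1/518) = -25/4662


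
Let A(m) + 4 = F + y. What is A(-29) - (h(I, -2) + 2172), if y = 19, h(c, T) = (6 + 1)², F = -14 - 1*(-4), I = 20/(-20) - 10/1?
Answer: -2216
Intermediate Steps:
I = -11 (I = 20*(-1/20) - 10*1 = -1 - 10 = -11)
F = -10 (F = -14 + 4 = -10)
h(c, T) = 49 (h(c, T) = 7² = 49)
A(m) = 5 (A(m) = -4 + (-10 + 19) = -4 + 9 = 5)
A(-29) - (h(I, -2) + 2172) = 5 - (49 + 2172) = 5 - 1*2221 = 5 - 2221 = -2216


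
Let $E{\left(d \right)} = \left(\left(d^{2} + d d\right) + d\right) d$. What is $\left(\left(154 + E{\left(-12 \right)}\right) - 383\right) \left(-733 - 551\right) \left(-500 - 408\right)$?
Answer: $-4128352752$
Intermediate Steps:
$E{\left(d \right)} = d \left(d + 2 d^{2}\right)$ ($E{\left(d \right)} = \left(\left(d^{2} + d^{2}\right) + d\right) d = \left(2 d^{2} + d\right) d = \left(d + 2 d^{2}\right) d = d \left(d + 2 d^{2}\right)$)
$\left(\left(154 + E{\left(-12 \right)}\right) - 383\right) \left(-733 - 551\right) \left(-500 - 408\right) = \left(\left(154 + \left(-12\right)^{2} \left(1 + 2 \left(-12\right)\right)\right) - 383\right) \left(-733 - 551\right) \left(-500 - 408\right) = \left(\left(154 + 144 \left(1 - 24\right)\right) - 383\right) \left(\left(-1284\right) \left(-908\right)\right) = \left(\left(154 + 144 \left(-23\right)\right) - 383\right) 1165872 = \left(\left(154 - 3312\right) - 383\right) 1165872 = \left(-3158 - 383\right) 1165872 = \left(-3541\right) 1165872 = -4128352752$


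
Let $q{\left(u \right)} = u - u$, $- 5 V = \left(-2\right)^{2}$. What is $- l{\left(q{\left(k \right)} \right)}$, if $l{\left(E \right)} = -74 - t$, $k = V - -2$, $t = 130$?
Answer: $204$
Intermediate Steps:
$V = - \frac{4}{5}$ ($V = - \frac{\left(-2\right)^{2}}{5} = \left(- \frac{1}{5}\right) 4 = - \frac{4}{5} \approx -0.8$)
$k = \frac{6}{5}$ ($k = - \frac{4}{5} - -2 = - \frac{4}{5} + 2 = \frac{6}{5} \approx 1.2$)
$q{\left(u \right)} = 0$
$l{\left(E \right)} = -204$ ($l{\left(E \right)} = -74 - 130 = -204$)
$- l{\left(q{\left(k \right)} \right)} = \left(-1\right) \left(-204\right) = 204$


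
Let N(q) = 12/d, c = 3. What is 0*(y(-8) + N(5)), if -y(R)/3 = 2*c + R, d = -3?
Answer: 0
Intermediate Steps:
N(q) = -4 (N(q) = 12/(-3) = 12*(-⅓) = -4)
y(R) = -18 - 3*R (y(R) = -3*(2*3 + R) = -3*(6 + R) = -18 - 3*R)
0*(y(-8) + N(5)) = 0*((-18 - 3*(-8)) - 4) = 0*((-18 + 24) - 4) = 0*(6 - 4) = 0*2 = 0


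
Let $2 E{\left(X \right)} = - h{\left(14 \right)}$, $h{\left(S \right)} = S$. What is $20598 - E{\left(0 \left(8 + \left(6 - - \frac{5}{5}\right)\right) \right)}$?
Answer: $20605$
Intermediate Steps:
$E{\left(X \right)} = -7$ ($E{\left(X \right)} = \frac{\left(-1\right) 14}{2} = \frac{1}{2} \left(-14\right) = -7$)
$20598 - E{\left(0 \left(8 + \left(6 - - \frac{5}{5}\right)\right) \right)} = 20598 - -7 = 20598 + 7 = 20605$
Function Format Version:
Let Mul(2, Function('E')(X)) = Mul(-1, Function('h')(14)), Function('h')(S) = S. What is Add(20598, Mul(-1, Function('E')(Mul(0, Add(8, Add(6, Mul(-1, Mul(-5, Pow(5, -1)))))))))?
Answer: 20605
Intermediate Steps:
Function('E')(X) = -7 (Function('E')(X) = Mul(Rational(1, 2), Mul(-1, 14)) = Mul(Rational(1, 2), -14) = -7)
Add(20598, Mul(-1, Function('E')(Mul(0, Add(8, Add(6, Mul(-1, Mul(-5, Pow(5, -1))))))))) = Add(20598, Mul(-1, -7)) = Add(20598, 7) = 20605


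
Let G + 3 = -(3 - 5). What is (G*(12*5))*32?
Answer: -1920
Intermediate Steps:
G = -1 (G = -3 - (3 - 5) = -3 - 1*(-2) = -3 + 2 = -1)
(G*(12*5))*32 = -12*5*32 = -1*60*32 = -60*32 = -1920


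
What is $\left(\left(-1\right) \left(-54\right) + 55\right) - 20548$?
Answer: $-20439$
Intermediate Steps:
$\left(\left(-1\right) \left(-54\right) + 55\right) - 20548 = \left(54 + 55\right) - 20548 = 109 - 20548 = -20439$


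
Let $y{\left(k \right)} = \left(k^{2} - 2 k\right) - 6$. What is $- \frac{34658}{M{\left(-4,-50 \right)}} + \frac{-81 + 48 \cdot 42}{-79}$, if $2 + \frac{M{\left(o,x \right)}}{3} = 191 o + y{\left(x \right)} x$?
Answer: $- \frac{377308574}{15460221} \approx -24.405$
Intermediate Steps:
$y{\left(k \right)} = -6 + k^{2} - 2 k$
$M{\left(o,x \right)} = -6 + 573 o + 3 x \left(-6 + x^{2} - 2 x\right)$ ($M{\left(o,x \right)} = -6 + 3 \left(191 o + \left(-6 + x^{2} - 2 x\right) x\right) = -6 + 3 \left(191 o + x \left(-6 + x^{2} - 2 x\right)\right) = -6 + \left(573 o + 3 x \left(-6 + x^{2} - 2 x\right)\right) = -6 + 573 o + 3 x \left(-6 + x^{2} - 2 x\right)$)
$- \frac{34658}{M{\left(-4,-50 \right)}} + \frac{-81 + 48 \cdot 42}{-79} = - \frac{34658}{-6 + 573 \left(-4\right) - - 150 \left(6 - \left(-50\right)^{2} + 2 \left(-50\right)\right)} + \frac{-81 + 48 \cdot 42}{-79} = - \frac{34658}{-6 - 2292 - - 150 \left(6 - 2500 - 100\right)} + \left(-81 + 2016\right) \left(- \frac{1}{79}\right) = - \frac{34658}{-6 - 2292 - - 150 \left(6 - 2500 - 100\right)} + 1935 \left(- \frac{1}{79}\right) = - \frac{34658}{-6 - 2292 - \left(-150\right) \left(-2594\right)} - \frac{1935}{79} = - \frac{34658}{-6 - 2292 - 389100} - \frac{1935}{79} = - \frac{34658}{-391398} - \frac{1935}{79} = \left(-34658\right) \left(- \frac{1}{391398}\right) - \frac{1935}{79} = \frac{17329}{195699} - \frac{1935}{79} = - \frac{377308574}{15460221}$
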